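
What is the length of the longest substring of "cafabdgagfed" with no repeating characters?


Input: "cafabdgagfed"
Sliding window (track last position of each char):
  Position 0 ('c'): window [0,0] length 1 -- new best
  Position 1 ('a'): window [0,1] length 2 -- new best
  Position 2 ('f'): window [0,2] length 3 -- new best
  Position 3 ('a'): repeat (last at 1), move window start to 2
  Position 3 ('a'): window [2,3] length 2
  Position 4 ('b'): window [2,4] length 3
  Position 5 ('d'): window [2,5] length 4 -- new best
  Position 6 ('g'): window [2,6] length 5 -- new best
  Position 7 ('a'): repeat (last at 3), move window start to 4
  Position 7 ('a'): window [4,7] length 4
  Position 8 ('g'): repeat (last at 6), move window start to 7
  Position 8 ('g'): window [7,8] length 2
  Position 9 ('f'): window [7,9] length 3
  Position 10 ('e'): window [7,10] length 4
  Position 11 ('d'): window [7,11] length 5
Longest substring with no repeats: "fabdg" with length 5

5


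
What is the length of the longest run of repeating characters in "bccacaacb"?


Input: "bccacaacb"
Scanning for longest run:
  Position 1 ('c'): new char, reset run to 1
  Position 2 ('c'): continues run of 'c', length=2
  Position 3 ('a'): new char, reset run to 1
  Position 4 ('c'): new char, reset run to 1
  Position 5 ('a'): new char, reset run to 1
  Position 6 ('a'): continues run of 'a', length=2
  Position 7 ('c'): new char, reset run to 1
  Position 8 ('b'): new char, reset run to 1
Longest run: 'c' with length 2

2


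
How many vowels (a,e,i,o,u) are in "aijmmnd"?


Input: aijmmnd
Checking each character:
  'a' at position 0: vowel (running total: 1)
  'i' at position 1: vowel (running total: 2)
  'j' at position 2: consonant
  'm' at position 3: consonant
  'm' at position 4: consonant
  'n' at position 5: consonant
  'd' at position 6: consonant
Total vowels: 2

2


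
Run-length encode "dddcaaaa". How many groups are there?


Input: dddcaaaa
Scanning for consecutive runs:
  Group 1: 'd' x 3 (positions 0-2)
  Group 2: 'c' x 1 (positions 3-3)
  Group 3: 'a' x 4 (positions 4-7)
Total groups: 3

3


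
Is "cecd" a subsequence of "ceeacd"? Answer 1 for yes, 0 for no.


Check if "cecd" is a subsequence of "ceeacd"
Greedy scan:
  Position 0 ('c'): matches sub[0] = 'c'
  Position 1 ('e'): matches sub[1] = 'e'
  Position 2 ('e'): no match needed
  Position 3 ('a'): no match needed
  Position 4 ('c'): matches sub[2] = 'c'
  Position 5 ('d'): matches sub[3] = 'd'
All 4 characters matched => is a subsequence

1


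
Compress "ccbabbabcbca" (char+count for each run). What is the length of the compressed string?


Input: ccbabbabcbca
Runs:
  'c' x 2 => "c2"
  'b' x 1 => "b1"
  'a' x 1 => "a1"
  'b' x 2 => "b2"
  'a' x 1 => "a1"
  'b' x 1 => "b1"
  'c' x 1 => "c1"
  'b' x 1 => "b1"
  'c' x 1 => "c1"
  'a' x 1 => "a1"
Compressed: "c2b1a1b2a1b1c1b1c1a1"
Compressed length: 20

20


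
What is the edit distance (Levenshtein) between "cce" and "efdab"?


Computing edit distance: "cce" -> "efdab"
DP table:
           e    f    d    a    b
      0    1    2    3    4    5
  c   1    1    2    3    4    5
  c   2    2    2    3    4    5
  e   3    2    3    3    4    5
Edit distance = dp[3][5] = 5

5


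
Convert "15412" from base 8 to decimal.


Input: "15412" in base 8
Positional expansion:
  Digit '1' (value 1) x 8^4 = 4096
  Digit '5' (value 5) x 8^3 = 2560
  Digit '4' (value 4) x 8^2 = 256
  Digit '1' (value 1) x 8^1 = 8
  Digit '2' (value 2) x 8^0 = 2
Sum = 6922

6922


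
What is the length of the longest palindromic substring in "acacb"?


Input: "acacb"
Checking substrings for palindromes:
  [0:3] "aca" (len 3) => palindrome
  [1:4] "cac" (len 3) => palindrome
Longest palindromic substring: "aca" with length 3

3


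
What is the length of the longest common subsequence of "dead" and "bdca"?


LCS of "dead" and "bdca"
DP table:
           b    d    c    a
      0    0    0    0    0
  d   0    0    1    1    1
  e   0    0    1    1    1
  a   0    0    1    1    2
  d   0    0    1    1    2
LCS length = dp[4][4] = 2

2


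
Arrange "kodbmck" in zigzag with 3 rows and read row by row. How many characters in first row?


Zigzag "kodbmck" into 3 rows:
Placing characters:
  'k' => row 0
  'o' => row 1
  'd' => row 2
  'b' => row 1
  'm' => row 0
  'c' => row 1
  'k' => row 2
Rows:
  Row 0: "km"
  Row 1: "obc"
  Row 2: "dk"
First row length: 2

2


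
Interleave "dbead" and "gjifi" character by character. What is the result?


Interleaving "dbead" and "gjifi":
  Position 0: 'd' from first, 'g' from second => "dg"
  Position 1: 'b' from first, 'j' from second => "bj"
  Position 2: 'e' from first, 'i' from second => "ei"
  Position 3: 'a' from first, 'f' from second => "af"
  Position 4: 'd' from first, 'i' from second => "di"
Result: dgbjeiafdi

dgbjeiafdi


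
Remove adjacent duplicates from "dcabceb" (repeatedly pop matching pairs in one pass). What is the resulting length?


Input: dcabceb
Stack-based adjacent duplicate removal:
  Read 'd': push. Stack: d
  Read 'c': push. Stack: dc
  Read 'a': push. Stack: dca
  Read 'b': push. Stack: dcab
  Read 'c': push. Stack: dcabc
  Read 'e': push. Stack: dcabce
  Read 'b': push. Stack: dcabceb
Final stack: "dcabceb" (length 7)

7


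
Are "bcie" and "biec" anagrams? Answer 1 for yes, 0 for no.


Strings: "bcie", "biec"
Sorted first:  bcei
Sorted second: bcei
Sorted forms match => anagrams

1


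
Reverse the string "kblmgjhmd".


Input: kblmgjhmd
Reading characters right to left:
  Position 8: 'd'
  Position 7: 'm'
  Position 6: 'h'
  Position 5: 'j'
  Position 4: 'g'
  Position 3: 'm'
  Position 2: 'l'
  Position 1: 'b'
  Position 0: 'k'
Reversed: dmhjgmlbk

dmhjgmlbk


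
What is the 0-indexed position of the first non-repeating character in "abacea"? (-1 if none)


Input: abacea
Character frequencies:
  'a': 3
  'b': 1
  'c': 1
  'e': 1
Scanning left to right for freq == 1:
  Position 0 ('a'): freq=3, skip
  Position 1 ('b'): unique! => answer = 1

1


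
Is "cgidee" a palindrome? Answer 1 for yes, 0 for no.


Input: cgidee
Reversed: eedigc
  Compare pos 0 ('c') with pos 5 ('e'): MISMATCH
  Compare pos 1 ('g') with pos 4 ('e'): MISMATCH
  Compare pos 2 ('i') with pos 3 ('d'): MISMATCH
Result: not a palindrome

0


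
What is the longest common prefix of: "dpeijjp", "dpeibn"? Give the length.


Words: dpeijjp, dpeibn
  Position 0: all 'd' => match
  Position 1: all 'p' => match
  Position 2: all 'e' => match
  Position 3: all 'i' => match
  Position 4: ('j', 'b') => mismatch, stop
LCP = "dpei" (length 4)

4


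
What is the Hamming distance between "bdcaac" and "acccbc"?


Comparing "bdcaac" and "acccbc" position by position:
  Position 0: 'b' vs 'a' => differ
  Position 1: 'd' vs 'c' => differ
  Position 2: 'c' vs 'c' => same
  Position 3: 'a' vs 'c' => differ
  Position 4: 'a' vs 'b' => differ
  Position 5: 'c' vs 'c' => same
Total differences (Hamming distance): 4

4


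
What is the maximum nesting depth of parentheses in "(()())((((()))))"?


Input: "(()())((((()))))"
Tracking depth:
  Position 0 '(': depth becomes 1
  Position 1 '(': depth becomes 2
  Position 2 ')': depth becomes 1
  Position 3 '(': depth becomes 2
  Position 4 ')': depth becomes 1
  Position 5 ')': depth becomes 0
  Position 6 '(': depth becomes 1
  Position 7 '(': depth becomes 2
  Position 8 '(': depth becomes 3
  Position 9 '(': depth becomes 4
  Position 10 '(': depth becomes 5
  Position 11 ')': depth becomes 4
  Position 12 ')': depth becomes 3
  Position 13 ')': depth becomes 2
  Position 14 ')': depth becomes 1
  Position 15 ')': depth becomes 0
Maximum depth reached: 5

5


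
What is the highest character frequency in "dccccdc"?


Input: dccccdc
Character counts:
  'c': 5
  'd': 2
Maximum frequency: 5

5


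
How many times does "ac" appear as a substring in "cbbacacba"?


Searching for "ac" in "cbbacacba"
Scanning each position:
  Position 0: "cb" => no
  Position 1: "bb" => no
  Position 2: "ba" => no
  Position 3: "ac" => MATCH
  Position 4: "ca" => no
  Position 5: "ac" => MATCH
  Position 6: "cb" => no
  Position 7: "ba" => no
Total occurrences: 2

2


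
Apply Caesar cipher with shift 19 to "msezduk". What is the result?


Caesar cipher: shift "msezduk" by 19
  'm' (pos 12) + 19 = pos 5 = 'f'
  's' (pos 18) + 19 = pos 11 = 'l'
  'e' (pos 4) + 19 = pos 23 = 'x'
  'z' (pos 25) + 19 = pos 18 = 's'
  'd' (pos 3) + 19 = pos 22 = 'w'
  'u' (pos 20) + 19 = pos 13 = 'n'
  'k' (pos 10) + 19 = pos 3 = 'd'
Result: flxswnd

flxswnd


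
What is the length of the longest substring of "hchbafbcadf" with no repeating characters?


Input: "hchbafbcadf"
Sliding window (track last position of each char):
  Position 0 ('h'): window [0,0] length 1 -- new best
  Position 1 ('c'): window [0,1] length 2 -- new best
  Position 2 ('h'): repeat (last at 0), move window start to 1
  Position 2 ('h'): window [1,2] length 2
  Position 3 ('b'): window [1,3] length 3 -- new best
  Position 4 ('a'): window [1,4] length 4 -- new best
  Position 5 ('f'): window [1,5] length 5 -- new best
  Position 6 ('b'): repeat (last at 3), move window start to 4
  Position 6 ('b'): window [4,6] length 3
  Position 7 ('c'): window [4,7] length 4
  Position 8 ('a'): repeat (last at 4), move window start to 5
  Position 8 ('a'): window [5,8] length 4
  Position 9 ('d'): window [5,9] length 5
  Position 10 ('f'): repeat (last at 5), move window start to 6
  Position 10 ('f'): window [6,10] length 5
Longest substring with no repeats: "chbaf" with length 5

5


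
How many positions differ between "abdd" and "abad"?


Comparing "abdd" and "abad" position by position:
  Position 0: 'a' vs 'a' => same
  Position 1: 'b' vs 'b' => same
  Position 2: 'd' vs 'a' => DIFFER
  Position 3: 'd' vs 'd' => same
Positions that differ: 1

1


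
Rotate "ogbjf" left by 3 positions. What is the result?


Input: "ogbjf", rotate left by 3
First 3 characters: "ogb"
Remaining characters: "jf"
Concatenate remaining + first: "jf" + "ogb" = "jfogb"

jfogb


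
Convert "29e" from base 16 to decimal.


Input: "29e" in base 16
Positional expansion:
  Digit '2' (value 2) x 16^2 = 512
  Digit '9' (value 9) x 16^1 = 144
  Digit 'e' (value 14) x 16^0 = 14
Sum = 670

670


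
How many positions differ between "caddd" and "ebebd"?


Comparing "caddd" and "ebebd" position by position:
  Position 0: 'c' vs 'e' => DIFFER
  Position 1: 'a' vs 'b' => DIFFER
  Position 2: 'd' vs 'e' => DIFFER
  Position 3: 'd' vs 'b' => DIFFER
  Position 4: 'd' vs 'd' => same
Positions that differ: 4

4


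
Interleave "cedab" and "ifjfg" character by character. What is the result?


Interleaving "cedab" and "ifjfg":
  Position 0: 'c' from first, 'i' from second => "ci"
  Position 1: 'e' from first, 'f' from second => "ef"
  Position 2: 'd' from first, 'j' from second => "dj"
  Position 3: 'a' from first, 'f' from second => "af"
  Position 4: 'b' from first, 'g' from second => "bg"
Result: ciefdjafbg

ciefdjafbg


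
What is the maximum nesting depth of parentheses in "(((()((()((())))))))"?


Input: "(((()((()((())))))))"
Tracking depth:
  Position 0 '(': depth becomes 1
  Position 1 '(': depth becomes 2
  Position 2 '(': depth becomes 3
  Position 3 '(': depth becomes 4
  Position 4 ')': depth becomes 3
  Position 5 '(': depth becomes 4
  Position 6 '(': depth becomes 5
  Position 7 '(': depth becomes 6
  Position 8 ')': depth becomes 5
  Position 9 '(': depth becomes 6
  Position 10 '(': depth becomes 7
  Position 11 '(': depth becomes 8
  Position 12 ')': depth becomes 7
  Position 13 ')': depth becomes 6
  Position 14 ')': depth becomes 5
  Position 15 ')': depth becomes 4
  Position 16 ')': depth becomes 3
  Position 17 ')': depth becomes 2
  Position 18 ')': depth becomes 1
  Position 19 ')': depth becomes 0
Maximum depth reached: 8

8


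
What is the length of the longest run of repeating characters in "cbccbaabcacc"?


Input: "cbccbaabcacc"
Scanning for longest run:
  Position 1 ('b'): new char, reset run to 1
  Position 2 ('c'): new char, reset run to 1
  Position 3 ('c'): continues run of 'c', length=2
  Position 4 ('b'): new char, reset run to 1
  Position 5 ('a'): new char, reset run to 1
  Position 6 ('a'): continues run of 'a', length=2
  Position 7 ('b'): new char, reset run to 1
  Position 8 ('c'): new char, reset run to 1
  Position 9 ('a'): new char, reset run to 1
  Position 10 ('c'): new char, reset run to 1
  Position 11 ('c'): continues run of 'c', length=2
Longest run: 'c' with length 2

2


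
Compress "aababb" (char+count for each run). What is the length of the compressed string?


Input: aababb
Runs:
  'a' x 2 => "a2"
  'b' x 1 => "b1"
  'a' x 1 => "a1"
  'b' x 2 => "b2"
Compressed: "a2b1a1b2"
Compressed length: 8

8


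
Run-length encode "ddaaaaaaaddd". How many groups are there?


Input: ddaaaaaaaddd
Scanning for consecutive runs:
  Group 1: 'd' x 2 (positions 0-1)
  Group 2: 'a' x 7 (positions 2-8)
  Group 3: 'd' x 3 (positions 9-11)
Total groups: 3

3


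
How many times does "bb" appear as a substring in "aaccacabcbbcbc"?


Searching for "bb" in "aaccacabcbbcbc"
Scanning each position:
  Position 0: "aa" => no
  Position 1: "ac" => no
  Position 2: "cc" => no
  Position 3: "ca" => no
  Position 4: "ac" => no
  Position 5: "ca" => no
  Position 6: "ab" => no
  Position 7: "bc" => no
  Position 8: "cb" => no
  Position 9: "bb" => MATCH
  Position 10: "bc" => no
  Position 11: "cb" => no
  Position 12: "bc" => no
Total occurrences: 1

1


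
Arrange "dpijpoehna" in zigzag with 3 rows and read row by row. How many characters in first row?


Zigzag "dpijpoehna" into 3 rows:
Placing characters:
  'd' => row 0
  'p' => row 1
  'i' => row 2
  'j' => row 1
  'p' => row 0
  'o' => row 1
  'e' => row 2
  'h' => row 1
  'n' => row 0
  'a' => row 1
Rows:
  Row 0: "dpn"
  Row 1: "pjoha"
  Row 2: "ie"
First row length: 3

3


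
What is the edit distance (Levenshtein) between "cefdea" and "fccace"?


Computing edit distance: "cefdea" -> "fccace"
DP table:
           f    c    c    a    c    e
      0    1    2    3    4    5    6
  c   1    1    1    2    3    4    5
  e   2    2    2    2    3    4    4
  f   3    2    3    3    3    4    5
  d   4    3    3    4    4    4    5
  e   5    4    4    4    5    5    4
  a   6    5    5    5    4    5    5
Edit distance = dp[6][6] = 5

5


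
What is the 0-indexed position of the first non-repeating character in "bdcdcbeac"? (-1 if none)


Input: bdcdcbeac
Character frequencies:
  'a': 1
  'b': 2
  'c': 3
  'd': 2
  'e': 1
Scanning left to right for freq == 1:
  Position 0 ('b'): freq=2, skip
  Position 1 ('d'): freq=2, skip
  Position 2 ('c'): freq=3, skip
  Position 3 ('d'): freq=2, skip
  Position 4 ('c'): freq=3, skip
  Position 5 ('b'): freq=2, skip
  Position 6 ('e'): unique! => answer = 6

6


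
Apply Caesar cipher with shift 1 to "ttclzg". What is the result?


Caesar cipher: shift "ttclzg" by 1
  't' (pos 19) + 1 = pos 20 = 'u'
  't' (pos 19) + 1 = pos 20 = 'u'
  'c' (pos 2) + 1 = pos 3 = 'd'
  'l' (pos 11) + 1 = pos 12 = 'm'
  'z' (pos 25) + 1 = pos 0 = 'a'
  'g' (pos 6) + 1 = pos 7 = 'h'
Result: uudmah

uudmah


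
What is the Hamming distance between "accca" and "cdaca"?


Comparing "accca" and "cdaca" position by position:
  Position 0: 'a' vs 'c' => differ
  Position 1: 'c' vs 'd' => differ
  Position 2: 'c' vs 'a' => differ
  Position 3: 'c' vs 'c' => same
  Position 4: 'a' vs 'a' => same
Total differences (Hamming distance): 3

3


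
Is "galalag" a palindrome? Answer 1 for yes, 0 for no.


Input: galalag
Reversed: galalag
  Compare pos 0 ('g') with pos 6 ('g'): match
  Compare pos 1 ('a') with pos 5 ('a'): match
  Compare pos 2 ('l') with pos 4 ('l'): match
Result: palindrome

1


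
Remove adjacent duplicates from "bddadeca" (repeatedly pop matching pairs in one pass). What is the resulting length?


Input: bddadeca
Stack-based adjacent duplicate removal:
  Read 'b': push. Stack: b
  Read 'd': push. Stack: bd
  Read 'd': matches stack top 'd' => pop. Stack: b
  Read 'a': push. Stack: ba
  Read 'd': push. Stack: bad
  Read 'e': push. Stack: bade
  Read 'c': push. Stack: badec
  Read 'a': push. Stack: badeca
Final stack: "badeca" (length 6)

6


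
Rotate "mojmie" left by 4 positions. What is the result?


Input: "mojmie", rotate left by 4
First 4 characters: "mojm"
Remaining characters: "ie"
Concatenate remaining + first: "ie" + "mojm" = "iemojm"

iemojm


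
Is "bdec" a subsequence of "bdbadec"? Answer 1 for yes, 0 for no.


Check if "bdec" is a subsequence of "bdbadec"
Greedy scan:
  Position 0 ('b'): matches sub[0] = 'b'
  Position 1 ('d'): matches sub[1] = 'd'
  Position 2 ('b'): no match needed
  Position 3 ('a'): no match needed
  Position 4 ('d'): no match needed
  Position 5 ('e'): matches sub[2] = 'e'
  Position 6 ('c'): matches sub[3] = 'c'
All 4 characters matched => is a subsequence

1


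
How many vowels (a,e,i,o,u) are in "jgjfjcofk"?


Input: jgjfjcofk
Checking each character:
  'j' at position 0: consonant
  'g' at position 1: consonant
  'j' at position 2: consonant
  'f' at position 3: consonant
  'j' at position 4: consonant
  'c' at position 5: consonant
  'o' at position 6: vowel (running total: 1)
  'f' at position 7: consonant
  'k' at position 8: consonant
Total vowels: 1

1


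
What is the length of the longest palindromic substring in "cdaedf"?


Input: "cdaedf"
Checking substrings for palindromes:
  No multi-char palindromic substrings found
Longest palindromic substring: "c" with length 1

1


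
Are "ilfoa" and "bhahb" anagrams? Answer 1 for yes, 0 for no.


Strings: "ilfoa", "bhahb"
Sorted first:  afilo
Sorted second: abbhh
Differ at position 1: 'f' vs 'b' => not anagrams

0


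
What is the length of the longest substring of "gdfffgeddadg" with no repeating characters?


Input: "gdfffgeddadg"
Sliding window (track last position of each char):
  Position 0 ('g'): window [0,0] length 1 -- new best
  Position 1 ('d'): window [0,1] length 2 -- new best
  Position 2 ('f'): window [0,2] length 3 -- new best
  Position 3 ('f'): repeat (last at 2), move window start to 3
  Position 3 ('f'): window [3,3] length 1
  Position 4 ('f'): repeat (last at 3), move window start to 4
  Position 4 ('f'): window [4,4] length 1
  Position 5 ('g'): window [4,5] length 2
  Position 6 ('e'): window [4,6] length 3
  Position 7 ('d'): window [4,7] length 4 -- new best
  Position 8 ('d'): repeat (last at 7), move window start to 8
  Position 8 ('d'): window [8,8] length 1
  Position 9 ('a'): window [8,9] length 2
  Position 10 ('d'): repeat (last at 8), move window start to 9
  Position 10 ('d'): window [9,10] length 2
  Position 11 ('g'): window [9,11] length 3
Longest substring with no repeats: "fged" with length 4

4


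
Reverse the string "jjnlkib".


Input: jjnlkib
Reading characters right to left:
  Position 6: 'b'
  Position 5: 'i'
  Position 4: 'k'
  Position 3: 'l'
  Position 2: 'n'
  Position 1: 'j'
  Position 0: 'j'
Reversed: biklnjj

biklnjj


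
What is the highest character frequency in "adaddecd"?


Input: adaddecd
Character counts:
  'a': 2
  'c': 1
  'd': 4
  'e': 1
Maximum frequency: 4

4


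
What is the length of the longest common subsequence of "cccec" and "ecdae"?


LCS of "cccec" and "ecdae"
DP table:
           e    c    d    a    e
      0    0    0    0    0    0
  c   0    0    1    1    1    1
  c   0    0    1    1    1    1
  c   0    0    1    1    1    1
  e   0    1    1    1    1    2
  c   0    1    2    2    2    2
LCS length = dp[5][5] = 2

2


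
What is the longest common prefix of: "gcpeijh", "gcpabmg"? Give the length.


Words: gcpeijh, gcpabmg
  Position 0: all 'g' => match
  Position 1: all 'c' => match
  Position 2: all 'p' => match
  Position 3: ('e', 'a') => mismatch, stop
LCP = "gcp" (length 3)

3


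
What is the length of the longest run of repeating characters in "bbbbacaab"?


Input: "bbbbacaab"
Scanning for longest run:
  Position 1 ('b'): continues run of 'b', length=2
  Position 2 ('b'): continues run of 'b', length=3
  Position 3 ('b'): continues run of 'b', length=4
  Position 4 ('a'): new char, reset run to 1
  Position 5 ('c'): new char, reset run to 1
  Position 6 ('a'): new char, reset run to 1
  Position 7 ('a'): continues run of 'a', length=2
  Position 8 ('b'): new char, reset run to 1
Longest run: 'b' with length 4

4


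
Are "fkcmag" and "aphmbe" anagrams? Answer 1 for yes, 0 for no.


Strings: "fkcmag", "aphmbe"
Sorted first:  acfgkm
Sorted second: abehmp
Differ at position 1: 'c' vs 'b' => not anagrams

0


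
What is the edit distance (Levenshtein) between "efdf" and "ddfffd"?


Computing edit distance: "efdf" -> "ddfffd"
DP table:
           d    d    f    f    f    d
      0    1    2    3    4    5    6
  e   1    1    2    3    4    5    6
  f   2    2    2    2    3    4    5
  d   3    2    2    3    3    4    4
  f   4    3    3    2    3    3    4
Edit distance = dp[4][6] = 4

4


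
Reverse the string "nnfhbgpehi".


Input: nnfhbgpehi
Reading characters right to left:
  Position 9: 'i'
  Position 8: 'h'
  Position 7: 'e'
  Position 6: 'p'
  Position 5: 'g'
  Position 4: 'b'
  Position 3: 'h'
  Position 2: 'f'
  Position 1: 'n'
  Position 0: 'n'
Reversed: ihepgbhfnn

ihepgbhfnn


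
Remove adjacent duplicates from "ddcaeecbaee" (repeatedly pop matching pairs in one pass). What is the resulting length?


Input: ddcaeecbaee
Stack-based adjacent duplicate removal:
  Read 'd': push. Stack: d
  Read 'd': matches stack top 'd' => pop. Stack: (empty)
  Read 'c': push. Stack: c
  Read 'a': push. Stack: ca
  Read 'e': push. Stack: cae
  Read 'e': matches stack top 'e' => pop. Stack: ca
  Read 'c': push. Stack: cac
  Read 'b': push. Stack: cacb
  Read 'a': push. Stack: cacba
  Read 'e': push. Stack: cacbae
  Read 'e': matches stack top 'e' => pop. Stack: cacba
Final stack: "cacba" (length 5)

5


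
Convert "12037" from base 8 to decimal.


Input: "12037" in base 8
Positional expansion:
  Digit '1' (value 1) x 8^4 = 4096
  Digit '2' (value 2) x 8^3 = 1024
  Digit '0' (value 0) x 8^2 = 0
  Digit '3' (value 3) x 8^1 = 24
  Digit '7' (value 7) x 8^0 = 7
Sum = 5151

5151


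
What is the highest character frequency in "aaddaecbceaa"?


Input: aaddaecbceaa
Character counts:
  'a': 5
  'b': 1
  'c': 2
  'd': 2
  'e': 2
Maximum frequency: 5

5


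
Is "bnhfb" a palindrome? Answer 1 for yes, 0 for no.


Input: bnhfb
Reversed: bfhnb
  Compare pos 0 ('b') with pos 4 ('b'): match
  Compare pos 1 ('n') with pos 3 ('f'): MISMATCH
Result: not a palindrome

0


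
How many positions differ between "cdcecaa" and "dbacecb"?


Comparing "cdcecaa" and "dbacecb" position by position:
  Position 0: 'c' vs 'd' => DIFFER
  Position 1: 'd' vs 'b' => DIFFER
  Position 2: 'c' vs 'a' => DIFFER
  Position 3: 'e' vs 'c' => DIFFER
  Position 4: 'c' vs 'e' => DIFFER
  Position 5: 'a' vs 'c' => DIFFER
  Position 6: 'a' vs 'b' => DIFFER
Positions that differ: 7

7


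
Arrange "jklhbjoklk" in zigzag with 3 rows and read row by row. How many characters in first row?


Zigzag "jklhbjoklk" into 3 rows:
Placing characters:
  'j' => row 0
  'k' => row 1
  'l' => row 2
  'h' => row 1
  'b' => row 0
  'j' => row 1
  'o' => row 2
  'k' => row 1
  'l' => row 0
  'k' => row 1
Rows:
  Row 0: "jbl"
  Row 1: "khjkk"
  Row 2: "lo"
First row length: 3

3


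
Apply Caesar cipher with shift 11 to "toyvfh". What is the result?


Caesar cipher: shift "toyvfh" by 11
  't' (pos 19) + 11 = pos 4 = 'e'
  'o' (pos 14) + 11 = pos 25 = 'z'
  'y' (pos 24) + 11 = pos 9 = 'j'
  'v' (pos 21) + 11 = pos 6 = 'g'
  'f' (pos 5) + 11 = pos 16 = 'q'
  'h' (pos 7) + 11 = pos 18 = 's'
Result: ezjgqs

ezjgqs


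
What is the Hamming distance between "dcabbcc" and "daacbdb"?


Comparing "dcabbcc" and "daacbdb" position by position:
  Position 0: 'd' vs 'd' => same
  Position 1: 'c' vs 'a' => differ
  Position 2: 'a' vs 'a' => same
  Position 3: 'b' vs 'c' => differ
  Position 4: 'b' vs 'b' => same
  Position 5: 'c' vs 'd' => differ
  Position 6: 'c' vs 'b' => differ
Total differences (Hamming distance): 4

4


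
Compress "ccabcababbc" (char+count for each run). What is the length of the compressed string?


Input: ccabcababbc
Runs:
  'c' x 2 => "c2"
  'a' x 1 => "a1"
  'b' x 1 => "b1"
  'c' x 1 => "c1"
  'a' x 1 => "a1"
  'b' x 1 => "b1"
  'a' x 1 => "a1"
  'b' x 2 => "b2"
  'c' x 1 => "c1"
Compressed: "c2a1b1c1a1b1a1b2c1"
Compressed length: 18

18


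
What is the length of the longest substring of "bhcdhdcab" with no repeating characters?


Input: "bhcdhdcab"
Sliding window (track last position of each char):
  Position 0 ('b'): window [0,0] length 1 -- new best
  Position 1 ('h'): window [0,1] length 2 -- new best
  Position 2 ('c'): window [0,2] length 3 -- new best
  Position 3 ('d'): window [0,3] length 4 -- new best
  Position 4 ('h'): repeat (last at 1), move window start to 2
  Position 4 ('h'): window [2,4] length 3
  Position 5 ('d'): repeat (last at 3), move window start to 4
  Position 5 ('d'): window [4,5] length 2
  Position 6 ('c'): window [4,6] length 3
  Position 7 ('a'): window [4,7] length 4
  Position 8 ('b'): window [4,8] length 5 -- new best
Longest substring with no repeats: "hdcab" with length 5

5


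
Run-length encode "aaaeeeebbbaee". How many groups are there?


Input: aaaeeeebbbaee
Scanning for consecutive runs:
  Group 1: 'a' x 3 (positions 0-2)
  Group 2: 'e' x 4 (positions 3-6)
  Group 3: 'b' x 3 (positions 7-9)
  Group 4: 'a' x 1 (positions 10-10)
  Group 5: 'e' x 2 (positions 11-12)
Total groups: 5

5


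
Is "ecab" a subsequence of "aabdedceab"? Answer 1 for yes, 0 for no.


Check if "ecab" is a subsequence of "aabdedceab"
Greedy scan:
  Position 0 ('a'): no match needed
  Position 1 ('a'): no match needed
  Position 2 ('b'): no match needed
  Position 3 ('d'): no match needed
  Position 4 ('e'): matches sub[0] = 'e'
  Position 5 ('d'): no match needed
  Position 6 ('c'): matches sub[1] = 'c'
  Position 7 ('e'): no match needed
  Position 8 ('a'): matches sub[2] = 'a'
  Position 9 ('b'): matches sub[3] = 'b'
All 4 characters matched => is a subsequence

1


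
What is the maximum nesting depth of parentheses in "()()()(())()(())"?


Input: "()()()(())()(())"
Tracking depth:
  Position 0 '(': depth becomes 1
  Position 1 ')': depth becomes 0
  Position 2 '(': depth becomes 1
  Position 3 ')': depth becomes 0
  Position 4 '(': depth becomes 1
  Position 5 ')': depth becomes 0
  Position 6 '(': depth becomes 1
  Position 7 '(': depth becomes 2
  Position 8 ')': depth becomes 1
  Position 9 ')': depth becomes 0
  Position 10 '(': depth becomes 1
  Position 11 ')': depth becomes 0
  Position 12 '(': depth becomes 1
  Position 13 '(': depth becomes 2
  Position 14 ')': depth becomes 1
  Position 15 ')': depth becomes 0
Maximum depth reached: 2

2


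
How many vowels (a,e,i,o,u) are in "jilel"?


Input: jilel
Checking each character:
  'j' at position 0: consonant
  'i' at position 1: vowel (running total: 1)
  'l' at position 2: consonant
  'e' at position 3: vowel (running total: 2)
  'l' at position 4: consonant
Total vowels: 2

2


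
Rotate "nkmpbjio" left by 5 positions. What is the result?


Input: "nkmpbjio", rotate left by 5
First 5 characters: "nkmpb"
Remaining characters: "jio"
Concatenate remaining + first: "jio" + "nkmpb" = "jionkmpb"

jionkmpb


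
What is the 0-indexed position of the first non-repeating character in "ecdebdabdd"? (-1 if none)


Input: ecdebdabdd
Character frequencies:
  'a': 1
  'b': 2
  'c': 1
  'd': 4
  'e': 2
Scanning left to right for freq == 1:
  Position 0 ('e'): freq=2, skip
  Position 1 ('c'): unique! => answer = 1

1


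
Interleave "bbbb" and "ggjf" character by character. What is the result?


Interleaving "bbbb" and "ggjf":
  Position 0: 'b' from first, 'g' from second => "bg"
  Position 1: 'b' from first, 'g' from second => "bg"
  Position 2: 'b' from first, 'j' from second => "bj"
  Position 3: 'b' from first, 'f' from second => "bf"
Result: bgbgbjbf

bgbgbjbf


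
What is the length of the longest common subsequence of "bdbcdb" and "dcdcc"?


LCS of "bdbcdb" and "dcdcc"
DP table:
           d    c    d    c    c
      0    0    0    0    0    0
  b   0    0    0    0    0    0
  d   0    1    1    1    1    1
  b   0    1    1    1    1    1
  c   0    1    2    2    2    2
  d   0    1    2    3    3    3
  b   0    1    2    3    3    3
LCS length = dp[6][5] = 3

3


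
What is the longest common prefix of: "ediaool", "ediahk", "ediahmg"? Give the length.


Words: ediaool, ediahk, ediahmg
  Position 0: all 'e' => match
  Position 1: all 'd' => match
  Position 2: all 'i' => match
  Position 3: all 'a' => match
  Position 4: ('o', 'h', 'h') => mismatch, stop
LCP = "edia" (length 4)

4


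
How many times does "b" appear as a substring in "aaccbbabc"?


Searching for "b" in "aaccbbabc"
Scanning each position:
  Position 0: "a" => no
  Position 1: "a" => no
  Position 2: "c" => no
  Position 3: "c" => no
  Position 4: "b" => MATCH
  Position 5: "b" => MATCH
  Position 6: "a" => no
  Position 7: "b" => MATCH
  Position 8: "c" => no
Total occurrences: 3

3


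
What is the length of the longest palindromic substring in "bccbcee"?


Input: "bccbcee"
Checking substrings for palindromes:
  [0:4] "bccb" (len 4) => palindrome
  [2:5] "cbc" (len 3) => palindrome
  [1:3] "cc" (len 2) => palindrome
  [5:7] "ee" (len 2) => palindrome
Longest palindromic substring: "bccb" with length 4

4


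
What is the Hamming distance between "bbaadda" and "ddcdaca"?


Comparing "bbaadda" and "ddcdaca" position by position:
  Position 0: 'b' vs 'd' => differ
  Position 1: 'b' vs 'd' => differ
  Position 2: 'a' vs 'c' => differ
  Position 3: 'a' vs 'd' => differ
  Position 4: 'd' vs 'a' => differ
  Position 5: 'd' vs 'c' => differ
  Position 6: 'a' vs 'a' => same
Total differences (Hamming distance): 6

6


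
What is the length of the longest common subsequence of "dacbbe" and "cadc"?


LCS of "dacbbe" and "cadc"
DP table:
           c    a    d    c
      0    0    0    0    0
  d   0    0    0    1    1
  a   0    0    1    1    1
  c   0    1    1    1    2
  b   0    1    1    1    2
  b   0    1    1    1    2
  e   0    1    1    1    2
LCS length = dp[6][4] = 2

2


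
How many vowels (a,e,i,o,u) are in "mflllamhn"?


Input: mflllamhn
Checking each character:
  'm' at position 0: consonant
  'f' at position 1: consonant
  'l' at position 2: consonant
  'l' at position 3: consonant
  'l' at position 4: consonant
  'a' at position 5: vowel (running total: 1)
  'm' at position 6: consonant
  'h' at position 7: consonant
  'n' at position 8: consonant
Total vowels: 1

1


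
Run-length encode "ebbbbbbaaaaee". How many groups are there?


Input: ebbbbbbaaaaee
Scanning for consecutive runs:
  Group 1: 'e' x 1 (positions 0-0)
  Group 2: 'b' x 6 (positions 1-6)
  Group 3: 'a' x 4 (positions 7-10)
  Group 4: 'e' x 2 (positions 11-12)
Total groups: 4

4


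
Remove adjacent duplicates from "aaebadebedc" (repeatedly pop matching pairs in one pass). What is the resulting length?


Input: aaebadebedc
Stack-based adjacent duplicate removal:
  Read 'a': push. Stack: a
  Read 'a': matches stack top 'a' => pop. Stack: (empty)
  Read 'e': push. Stack: e
  Read 'b': push. Stack: eb
  Read 'a': push. Stack: eba
  Read 'd': push. Stack: ebad
  Read 'e': push. Stack: ebade
  Read 'b': push. Stack: ebadeb
  Read 'e': push. Stack: ebadebe
  Read 'd': push. Stack: ebadebed
  Read 'c': push. Stack: ebadebedc
Final stack: "ebadebedc" (length 9)

9


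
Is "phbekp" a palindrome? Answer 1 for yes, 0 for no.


Input: phbekp
Reversed: pkebhp
  Compare pos 0 ('p') with pos 5 ('p'): match
  Compare pos 1 ('h') with pos 4 ('k'): MISMATCH
  Compare pos 2 ('b') with pos 3 ('e'): MISMATCH
Result: not a palindrome

0


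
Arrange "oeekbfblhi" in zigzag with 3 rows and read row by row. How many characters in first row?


Zigzag "oeekbfblhi" into 3 rows:
Placing characters:
  'o' => row 0
  'e' => row 1
  'e' => row 2
  'k' => row 1
  'b' => row 0
  'f' => row 1
  'b' => row 2
  'l' => row 1
  'h' => row 0
  'i' => row 1
Rows:
  Row 0: "obh"
  Row 1: "ekfli"
  Row 2: "eb"
First row length: 3

3


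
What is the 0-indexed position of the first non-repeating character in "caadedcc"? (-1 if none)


Input: caadedcc
Character frequencies:
  'a': 2
  'c': 3
  'd': 2
  'e': 1
Scanning left to right for freq == 1:
  Position 0 ('c'): freq=3, skip
  Position 1 ('a'): freq=2, skip
  Position 2 ('a'): freq=2, skip
  Position 3 ('d'): freq=2, skip
  Position 4 ('e'): unique! => answer = 4

4


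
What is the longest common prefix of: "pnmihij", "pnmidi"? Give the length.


Words: pnmihij, pnmidi
  Position 0: all 'p' => match
  Position 1: all 'n' => match
  Position 2: all 'm' => match
  Position 3: all 'i' => match
  Position 4: ('h', 'd') => mismatch, stop
LCP = "pnmi" (length 4)

4


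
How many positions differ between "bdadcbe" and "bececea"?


Comparing "bdadcbe" and "bececea" position by position:
  Position 0: 'b' vs 'b' => same
  Position 1: 'd' vs 'e' => DIFFER
  Position 2: 'a' vs 'c' => DIFFER
  Position 3: 'd' vs 'e' => DIFFER
  Position 4: 'c' vs 'c' => same
  Position 5: 'b' vs 'e' => DIFFER
  Position 6: 'e' vs 'a' => DIFFER
Positions that differ: 5

5


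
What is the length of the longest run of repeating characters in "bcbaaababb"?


Input: "bcbaaababb"
Scanning for longest run:
  Position 1 ('c'): new char, reset run to 1
  Position 2 ('b'): new char, reset run to 1
  Position 3 ('a'): new char, reset run to 1
  Position 4 ('a'): continues run of 'a', length=2
  Position 5 ('a'): continues run of 'a', length=3
  Position 6 ('b'): new char, reset run to 1
  Position 7 ('a'): new char, reset run to 1
  Position 8 ('b'): new char, reset run to 1
  Position 9 ('b'): continues run of 'b', length=2
Longest run: 'a' with length 3

3


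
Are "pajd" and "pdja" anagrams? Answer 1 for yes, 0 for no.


Strings: "pajd", "pdja"
Sorted first:  adjp
Sorted second: adjp
Sorted forms match => anagrams

1


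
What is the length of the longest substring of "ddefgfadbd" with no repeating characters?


Input: "ddefgfadbd"
Sliding window (track last position of each char):
  Position 0 ('d'): window [0,0] length 1 -- new best
  Position 1 ('d'): repeat (last at 0), move window start to 1
  Position 1 ('d'): window [1,1] length 1
  Position 2 ('e'): window [1,2] length 2 -- new best
  Position 3 ('f'): window [1,3] length 3 -- new best
  Position 4 ('g'): window [1,4] length 4 -- new best
  Position 5 ('f'): repeat (last at 3), move window start to 4
  Position 5 ('f'): window [4,5] length 2
  Position 6 ('a'): window [4,6] length 3
  Position 7 ('d'): window [4,7] length 4
  Position 8 ('b'): window [4,8] length 5 -- new best
  Position 9 ('d'): repeat (last at 7), move window start to 8
  Position 9 ('d'): window [8,9] length 2
Longest substring with no repeats: "gfadb" with length 5

5


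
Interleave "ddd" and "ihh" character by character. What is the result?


Interleaving "ddd" and "ihh":
  Position 0: 'd' from first, 'i' from second => "di"
  Position 1: 'd' from first, 'h' from second => "dh"
  Position 2: 'd' from first, 'h' from second => "dh"
Result: didhdh

didhdh


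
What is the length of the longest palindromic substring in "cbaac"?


Input: "cbaac"
Checking substrings for palindromes:
  [2:4] "aa" (len 2) => palindrome
Longest palindromic substring: "aa" with length 2

2


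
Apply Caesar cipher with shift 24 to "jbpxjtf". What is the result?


Caesar cipher: shift "jbpxjtf" by 24
  'j' (pos 9) + 24 = pos 7 = 'h'
  'b' (pos 1) + 24 = pos 25 = 'z'
  'p' (pos 15) + 24 = pos 13 = 'n'
  'x' (pos 23) + 24 = pos 21 = 'v'
  'j' (pos 9) + 24 = pos 7 = 'h'
  't' (pos 19) + 24 = pos 17 = 'r'
  'f' (pos 5) + 24 = pos 3 = 'd'
Result: hznvhrd

hznvhrd


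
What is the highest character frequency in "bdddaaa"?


Input: bdddaaa
Character counts:
  'a': 3
  'b': 1
  'd': 3
Maximum frequency: 3

3


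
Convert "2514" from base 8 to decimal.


Input: "2514" in base 8
Positional expansion:
  Digit '2' (value 2) x 8^3 = 1024
  Digit '5' (value 5) x 8^2 = 320
  Digit '1' (value 1) x 8^1 = 8
  Digit '4' (value 4) x 8^0 = 4
Sum = 1356

1356


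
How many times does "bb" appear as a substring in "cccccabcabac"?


Searching for "bb" in "cccccabcabac"
Scanning each position:
  Position 0: "cc" => no
  Position 1: "cc" => no
  Position 2: "cc" => no
  Position 3: "cc" => no
  Position 4: "ca" => no
  Position 5: "ab" => no
  Position 6: "bc" => no
  Position 7: "ca" => no
  Position 8: "ab" => no
  Position 9: "ba" => no
  Position 10: "ac" => no
Total occurrences: 0

0


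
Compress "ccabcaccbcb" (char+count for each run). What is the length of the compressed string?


Input: ccabcaccbcb
Runs:
  'c' x 2 => "c2"
  'a' x 1 => "a1"
  'b' x 1 => "b1"
  'c' x 1 => "c1"
  'a' x 1 => "a1"
  'c' x 2 => "c2"
  'b' x 1 => "b1"
  'c' x 1 => "c1"
  'b' x 1 => "b1"
Compressed: "c2a1b1c1a1c2b1c1b1"
Compressed length: 18

18


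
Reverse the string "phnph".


Input: phnph
Reading characters right to left:
  Position 4: 'h'
  Position 3: 'p'
  Position 2: 'n'
  Position 1: 'h'
  Position 0: 'p'
Reversed: hpnhp

hpnhp


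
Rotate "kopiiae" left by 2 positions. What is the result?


Input: "kopiiae", rotate left by 2
First 2 characters: "ko"
Remaining characters: "piiae"
Concatenate remaining + first: "piiae" + "ko" = "piiaeko"

piiaeko


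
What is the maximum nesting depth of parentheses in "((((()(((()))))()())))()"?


Input: "((((()(((()))))()())))()"
Tracking depth:
  Position 0 '(': depth becomes 1
  Position 1 '(': depth becomes 2
  Position 2 '(': depth becomes 3
  Position 3 '(': depth becomes 4
  Position 4 '(': depth becomes 5
  Position 5 ')': depth becomes 4
  Position 6 '(': depth becomes 5
  Position 7 '(': depth becomes 6
  Position 8 '(': depth becomes 7
  Position 9 '(': depth becomes 8
  Position 10 ')': depth becomes 7
  Position 11 ')': depth becomes 6
  Position 12 ')': depth becomes 5
  Position 13 ')': depth becomes 4
  Position 14 ')': depth becomes 3
  Position 15 '(': depth becomes 4
  Position 16 ')': depth becomes 3
  Position 17 '(': depth becomes 4
  Position 18 ')': depth becomes 3
  Position 19 ')': depth becomes 2
  Position 20 ')': depth becomes 1
  Position 21 ')': depth becomes 0
  Position 22 '(': depth becomes 1
  Position 23 ')': depth becomes 0
Maximum depth reached: 8

8


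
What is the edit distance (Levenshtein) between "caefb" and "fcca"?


Computing edit distance: "caefb" -> "fcca"
DP table:
           f    c    c    a
      0    1    2    3    4
  c   1    1    1    2    3
  a   2    2    2    2    2
  e   3    3    3    3    3
  f   4    3    4    4    4
  b   5    4    4    5    5
Edit distance = dp[5][4] = 5

5


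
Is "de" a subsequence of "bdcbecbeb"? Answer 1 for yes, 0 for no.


Check if "de" is a subsequence of "bdcbecbeb"
Greedy scan:
  Position 0 ('b'): no match needed
  Position 1 ('d'): matches sub[0] = 'd'
  Position 2 ('c'): no match needed
  Position 3 ('b'): no match needed
  Position 4 ('e'): matches sub[1] = 'e'
  Position 5 ('c'): no match needed
  Position 6 ('b'): no match needed
  Position 7 ('e'): no match needed
  Position 8 ('b'): no match needed
All 2 characters matched => is a subsequence

1


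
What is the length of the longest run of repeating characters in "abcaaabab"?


Input: "abcaaabab"
Scanning for longest run:
  Position 1 ('b'): new char, reset run to 1
  Position 2 ('c'): new char, reset run to 1
  Position 3 ('a'): new char, reset run to 1
  Position 4 ('a'): continues run of 'a', length=2
  Position 5 ('a'): continues run of 'a', length=3
  Position 6 ('b'): new char, reset run to 1
  Position 7 ('a'): new char, reset run to 1
  Position 8 ('b'): new char, reset run to 1
Longest run: 'a' with length 3

3


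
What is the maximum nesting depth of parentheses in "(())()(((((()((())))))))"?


Input: "(())()(((((()((())))))))"
Tracking depth:
  Position 0 '(': depth becomes 1
  Position 1 '(': depth becomes 2
  Position 2 ')': depth becomes 1
  Position 3 ')': depth becomes 0
  Position 4 '(': depth becomes 1
  Position 5 ')': depth becomes 0
  Position 6 '(': depth becomes 1
  Position 7 '(': depth becomes 2
  Position 8 '(': depth becomes 3
  Position 9 '(': depth becomes 4
  Position 10 '(': depth becomes 5
  Position 11 '(': depth becomes 6
  Position 12 ')': depth becomes 5
  Position 13 '(': depth becomes 6
  Position 14 '(': depth becomes 7
  Position 15 '(': depth becomes 8
  Position 16 ')': depth becomes 7
  Position 17 ')': depth becomes 6
  Position 18 ')': depth becomes 5
  Position 19 ')': depth becomes 4
  Position 20 ')': depth becomes 3
  Position 21 ')': depth becomes 2
  Position 22 ')': depth becomes 1
  Position 23 ')': depth becomes 0
Maximum depth reached: 8

8
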